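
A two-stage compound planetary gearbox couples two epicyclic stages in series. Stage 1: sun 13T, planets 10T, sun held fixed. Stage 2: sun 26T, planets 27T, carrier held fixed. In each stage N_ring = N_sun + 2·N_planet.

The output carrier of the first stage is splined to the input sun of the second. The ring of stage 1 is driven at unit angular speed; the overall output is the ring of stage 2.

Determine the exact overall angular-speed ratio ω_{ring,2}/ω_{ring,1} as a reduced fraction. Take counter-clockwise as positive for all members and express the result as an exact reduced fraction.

-429/1840

Stage 1: N_ring = 13 + 2·10 = 33
Stage 1: 13(ω_s−ω_c) = −33(ω_r−ω_c),  ω_s=0, ω_r=1
Stage 1: 13(0−ω_c) = −33(1−ω_c)  ⇒  46ω_c = 33  ⇒  ω_c = 33/46
  ⇒ ω_c¹/ω_r¹ = 33/46
Stage 2: N_ring = 26 + 2·27 = 80
Stage 2: 26(ω_s−ω_c) = −80(ω_r−ω_c),  ω_c=0, ω_s=1
Stage 2: ω_r = 0 − (26/80)(1−0) = -13/40
  ⇒ ω_r²/ω_s² = -13/40
Coupling ω_s² = ω_c¹ ⇒ overall = 33/46 × -13/40 = -429/1840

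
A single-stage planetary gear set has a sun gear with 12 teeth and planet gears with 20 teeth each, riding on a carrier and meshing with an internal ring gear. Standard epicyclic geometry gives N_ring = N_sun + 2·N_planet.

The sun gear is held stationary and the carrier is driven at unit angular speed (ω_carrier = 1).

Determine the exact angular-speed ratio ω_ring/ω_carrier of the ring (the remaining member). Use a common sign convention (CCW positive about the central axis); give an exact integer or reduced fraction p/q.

16/13

N_ring = 12 + 2·20 = 52
12(ω_s−ω_c) = −52(ω_r−ω_c),  ω_s=0, ω_c=1
ω_r = 1 − (12/52)(0−1) = 16/13
ω_r/ω_c = 16/13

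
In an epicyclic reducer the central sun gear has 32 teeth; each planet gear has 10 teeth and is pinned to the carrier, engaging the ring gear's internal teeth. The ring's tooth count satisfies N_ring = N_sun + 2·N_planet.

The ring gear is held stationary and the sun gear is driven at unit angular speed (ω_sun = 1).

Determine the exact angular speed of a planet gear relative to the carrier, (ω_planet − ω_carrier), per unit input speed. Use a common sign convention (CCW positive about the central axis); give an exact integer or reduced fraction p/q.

N_ring = 32 + 2·10 = 52
32(ω_s−ω_c) = −52(ω_r−ω_c),  ω_r=0, ω_s=1
32(1−ω_c) = −52(0−ω_c)  ⇒  84ω_c = 32  ⇒  ω_c = 8/21
sun–planet: 32·(1−8/21) = −10·(ω_p−ω_c)  ⇒  ω_p−ω_c = −(32/10)·(13/21) = -208/105

-208/105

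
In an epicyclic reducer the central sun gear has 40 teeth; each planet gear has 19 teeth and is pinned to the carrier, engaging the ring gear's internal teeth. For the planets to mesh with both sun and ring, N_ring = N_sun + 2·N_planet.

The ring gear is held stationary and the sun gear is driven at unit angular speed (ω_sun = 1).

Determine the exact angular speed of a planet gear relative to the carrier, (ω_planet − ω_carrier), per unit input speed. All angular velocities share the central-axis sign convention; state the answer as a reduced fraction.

-1560/1121

N_ring = 40 + 2·19 = 78
40(ω_s−ω_c) = −78(ω_r−ω_c),  ω_r=0, ω_s=1
40(1−ω_c) = −78(0−ω_c)  ⇒  118ω_c = 40  ⇒  ω_c = 20/59
sun–planet: 40·(1−20/59) = −19·(ω_p−ω_c)  ⇒  ω_p−ω_c = −(40/19)·(39/59) = -1560/1121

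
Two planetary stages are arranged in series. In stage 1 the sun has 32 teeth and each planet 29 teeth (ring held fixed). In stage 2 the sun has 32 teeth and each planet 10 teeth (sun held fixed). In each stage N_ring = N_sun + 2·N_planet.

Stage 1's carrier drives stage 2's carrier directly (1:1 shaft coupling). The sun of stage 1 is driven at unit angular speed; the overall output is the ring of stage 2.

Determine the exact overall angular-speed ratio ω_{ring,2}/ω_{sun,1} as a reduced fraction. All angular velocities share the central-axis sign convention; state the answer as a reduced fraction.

336/793

Stage 1: N_ring = 32 + 2·29 = 90
Stage 1: 32(ω_s−ω_c) = −90(ω_r−ω_c),  ω_r=0, ω_s=1
Stage 1: 32(1−ω_c) = −90(0−ω_c)  ⇒  122ω_c = 32  ⇒  ω_c = 16/61
  ⇒ ω_c¹/ω_s¹ = 16/61
Stage 2: N_ring = 32 + 2·10 = 52
Stage 2: 32(ω_s−ω_c) = −52(ω_r−ω_c),  ω_s=0, ω_c=1
Stage 2: ω_r = 1 − (32/52)(0−1) = 21/13
  ⇒ ω_r²/ω_c² = 21/13
Coupling ω_c² = ω_c¹ ⇒ overall = 16/61 × 21/13 = 336/793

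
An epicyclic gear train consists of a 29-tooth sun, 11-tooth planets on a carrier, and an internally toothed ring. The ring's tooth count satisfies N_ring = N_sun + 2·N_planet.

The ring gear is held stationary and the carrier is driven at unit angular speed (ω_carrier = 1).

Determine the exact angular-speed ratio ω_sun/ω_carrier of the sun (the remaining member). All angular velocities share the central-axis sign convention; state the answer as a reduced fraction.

N_ring = 29 + 2·11 = 51
29(ω_s−ω_c) = −51(ω_r−ω_c),  ω_r=0, ω_c=1
ω_s = 1 − (51/29)(0−1) = 80/29
ω_s/ω_c = 80/29

80/29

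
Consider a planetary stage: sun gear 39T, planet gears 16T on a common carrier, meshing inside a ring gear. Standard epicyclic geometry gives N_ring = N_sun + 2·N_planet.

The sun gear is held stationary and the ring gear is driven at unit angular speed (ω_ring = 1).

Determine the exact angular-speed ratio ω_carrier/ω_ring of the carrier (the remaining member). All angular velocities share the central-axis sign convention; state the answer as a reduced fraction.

N_ring = 39 + 2·16 = 71
39(ω_s−ω_c) = −71(ω_r−ω_c),  ω_s=0, ω_r=1
39(0−ω_c) = −71(1−ω_c)  ⇒  110ω_c = 71  ⇒  ω_c = 71/110
ω_c/ω_r = 71/110

71/110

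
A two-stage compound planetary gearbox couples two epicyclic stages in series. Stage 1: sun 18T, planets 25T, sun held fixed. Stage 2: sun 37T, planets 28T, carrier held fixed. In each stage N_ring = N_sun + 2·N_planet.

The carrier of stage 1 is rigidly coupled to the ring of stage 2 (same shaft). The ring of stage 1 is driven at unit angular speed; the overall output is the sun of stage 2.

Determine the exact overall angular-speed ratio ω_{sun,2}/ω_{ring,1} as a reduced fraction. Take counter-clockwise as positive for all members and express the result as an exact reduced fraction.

Stage 1: N_ring = 18 + 2·25 = 68
Stage 1: 18(ω_s−ω_c) = −68(ω_r−ω_c),  ω_s=0, ω_r=1
Stage 1: 18(0−ω_c) = −68(1−ω_c)  ⇒  86ω_c = 68  ⇒  ω_c = 34/43
  ⇒ ω_c¹/ω_r¹ = 34/43
Stage 2: N_ring = 37 + 2·28 = 93
Stage 2: 37(ω_s−ω_c) = −93(ω_r−ω_c),  ω_c=0, ω_r=1
Stage 2: ω_s = 0 − (93/37)(1−0) = -93/37
  ⇒ ω_s²/ω_r² = -93/37
Coupling ω_r² = ω_c¹ ⇒ overall = 34/43 × -93/37 = -3162/1591

-3162/1591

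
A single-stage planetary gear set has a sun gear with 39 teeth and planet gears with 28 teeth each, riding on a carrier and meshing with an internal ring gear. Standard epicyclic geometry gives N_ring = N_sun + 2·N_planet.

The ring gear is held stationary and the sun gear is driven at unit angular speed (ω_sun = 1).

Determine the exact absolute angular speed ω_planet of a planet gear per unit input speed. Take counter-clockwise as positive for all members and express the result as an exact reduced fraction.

N_ring = 39 + 2·28 = 95
39(ω_s−ω_c) = −95(ω_r−ω_c),  ω_r=0, ω_s=1
39(1−ω_c) = −95(0−ω_c)  ⇒  134ω_c = 39  ⇒  ω_c = 39/134
sun–planet: 39·(1−39/134) = −28·(ω_p−ω_c)  ⇒  ω_p−ω_c = −(39/28)·(95/134) = -3705/3752
ω_p = 39/134 − 3705/3752 = -39/56

-39/56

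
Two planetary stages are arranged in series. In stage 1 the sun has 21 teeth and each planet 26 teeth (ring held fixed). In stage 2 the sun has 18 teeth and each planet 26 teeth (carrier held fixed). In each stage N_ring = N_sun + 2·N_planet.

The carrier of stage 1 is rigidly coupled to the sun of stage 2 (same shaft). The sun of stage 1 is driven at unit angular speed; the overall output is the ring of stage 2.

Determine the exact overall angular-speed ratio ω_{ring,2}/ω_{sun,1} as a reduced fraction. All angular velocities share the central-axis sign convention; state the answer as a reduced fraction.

-27/470

Stage 1: N_ring = 21 + 2·26 = 73
Stage 1: 21(ω_s−ω_c) = −73(ω_r−ω_c),  ω_r=0, ω_s=1
Stage 1: 21(1−ω_c) = −73(0−ω_c)  ⇒  94ω_c = 21  ⇒  ω_c = 21/94
  ⇒ ω_c¹/ω_s¹ = 21/94
Stage 2: N_ring = 18 + 2·26 = 70
Stage 2: 18(ω_s−ω_c) = −70(ω_r−ω_c),  ω_c=0, ω_s=1
Stage 2: ω_r = 0 − (18/70)(1−0) = -9/35
  ⇒ ω_r²/ω_s² = -9/35
Coupling ω_s² = ω_c¹ ⇒ overall = 21/94 × -9/35 = -27/470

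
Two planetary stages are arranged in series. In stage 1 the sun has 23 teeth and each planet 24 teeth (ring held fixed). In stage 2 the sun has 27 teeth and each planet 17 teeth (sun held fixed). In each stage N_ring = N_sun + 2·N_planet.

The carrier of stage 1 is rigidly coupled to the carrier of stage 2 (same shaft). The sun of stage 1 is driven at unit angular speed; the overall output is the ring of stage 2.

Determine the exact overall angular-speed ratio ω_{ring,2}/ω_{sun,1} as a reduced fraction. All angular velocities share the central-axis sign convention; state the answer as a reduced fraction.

1012/2867

Stage 1: N_ring = 23 + 2·24 = 71
Stage 1: 23(ω_s−ω_c) = −71(ω_r−ω_c),  ω_r=0, ω_s=1
Stage 1: 23(1−ω_c) = −71(0−ω_c)  ⇒  94ω_c = 23  ⇒  ω_c = 23/94
  ⇒ ω_c¹/ω_s¹ = 23/94
Stage 2: N_ring = 27 + 2·17 = 61
Stage 2: 27(ω_s−ω_c) = −61(ω_r−ω_c),  ω_s=0, ω_c=1
Stage 2: ω_r = 1 − (27/61)(0−1) = 88/61
  ⇒ ω_r²/ω_c² = 88/61
Coupling ω_c² = ω_c¹ ⇒ overall = 23/94 × 88/61 = 1012/2867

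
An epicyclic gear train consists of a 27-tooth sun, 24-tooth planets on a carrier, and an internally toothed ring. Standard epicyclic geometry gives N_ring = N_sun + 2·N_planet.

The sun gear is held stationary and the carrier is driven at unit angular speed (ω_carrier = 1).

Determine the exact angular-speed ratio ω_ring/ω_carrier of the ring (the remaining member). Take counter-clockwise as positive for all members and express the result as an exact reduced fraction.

34/25

N_ring = 27 + 2·24 = 75
27(ω_s−ω_c) = −75(ω_r−ω_c),  ω_s=0, ω_c=1
ω_r = 1 − (27/75)(0−1) = 34/25
ω_r/ω_c = 34/25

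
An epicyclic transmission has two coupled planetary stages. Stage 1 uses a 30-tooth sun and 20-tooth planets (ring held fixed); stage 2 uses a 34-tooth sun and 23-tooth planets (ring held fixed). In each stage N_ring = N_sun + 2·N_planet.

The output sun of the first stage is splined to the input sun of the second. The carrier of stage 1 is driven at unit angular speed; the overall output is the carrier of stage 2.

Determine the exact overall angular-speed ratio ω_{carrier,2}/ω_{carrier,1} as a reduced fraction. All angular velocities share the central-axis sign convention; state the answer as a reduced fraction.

Stage 1: N_ring = 30 + 2·20 = 70
Stage 1: 30(ω_s−ω_c) = −70(ω_r−ω_c),  ω_r=0, ω_c=1
Stage 1: ω_s = 1 − (70/30)(0−1) = 10/3
  ⇒ ω_s¹/ω_c¹ = 10/3
Stage 2: N_ring = 34 + 2·23 = 80
Stage 2: 34(ω_s−ω_c) = −80(ω_r−ω_c),  ω_r=0, ω_s=1
Stage 2: 34(1−ω_c) = −80(0−ω_c)  ⇒  114ω_c = 34  ⇒  ω_c = 17/57
  ⇒ ω_c²/ω_s² = 17/57
Coupling ω_s² = ω_s¹ ⇒ overall = 10/3 × 17/57 = 170/171

170/171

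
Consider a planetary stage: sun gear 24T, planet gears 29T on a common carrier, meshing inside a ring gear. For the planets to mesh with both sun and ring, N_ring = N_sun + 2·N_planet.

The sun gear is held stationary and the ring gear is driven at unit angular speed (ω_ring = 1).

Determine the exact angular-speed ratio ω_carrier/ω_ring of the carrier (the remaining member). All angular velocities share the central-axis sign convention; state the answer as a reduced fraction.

N_ring = 24 + 2·29 = 82
24(ω_s−ω_c) = −82(ω_r−ω_c),  ω_s=0, ω_r=1
24(0−ω_c) = −82(1−ω_c)  ⇒  106ω_c = 82  ⇒  ω_c = 41/53
ω_c/ω_r = 41/53

41/53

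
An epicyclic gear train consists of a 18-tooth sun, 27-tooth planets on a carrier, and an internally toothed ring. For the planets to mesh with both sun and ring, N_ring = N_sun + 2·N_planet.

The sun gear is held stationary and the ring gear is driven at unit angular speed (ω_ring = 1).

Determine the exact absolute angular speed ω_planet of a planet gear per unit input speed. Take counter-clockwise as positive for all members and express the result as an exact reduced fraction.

N_ring = 18 + 2·27 = 72
18(ω_s−ω_c) = −72(ω_r−ω_c),  ω_s=0, ω_r=1
18(0−ω_c) = −72(1−ω_c)  ⇒  90ω_c = 72  ⇒  ω_c = 4/5
sun–planet: 18·(0−4/5) = −27·(ω_p−ω_c)  ⇒  ω_p−ω_c = −(18/27)·(-4/5) = 8/15
ω_p = 4/5 + 8/15 = 4/3

4/3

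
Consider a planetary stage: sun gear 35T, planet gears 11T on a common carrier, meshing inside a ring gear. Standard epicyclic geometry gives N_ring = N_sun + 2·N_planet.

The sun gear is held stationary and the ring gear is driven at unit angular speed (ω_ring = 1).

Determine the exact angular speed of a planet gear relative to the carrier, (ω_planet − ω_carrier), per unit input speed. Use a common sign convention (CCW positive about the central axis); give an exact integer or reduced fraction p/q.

1995/1012

N_ring = 35 + 2·11 = 57
35(ω_s−ω_c) = −57(ω_r−ω_c),  ω_s=0, ω_r=1
35(0−ω_c) = −57(1−ω_c)  ⇒  92ω_c = 57  ⇒  ω_c = 57/92
sun–planet: 35·(0−57/92) = −11·(ω_p−ω_c)  ⇒  ω_p−ω_c = −(35/11)·(-57/92) = 1995/1012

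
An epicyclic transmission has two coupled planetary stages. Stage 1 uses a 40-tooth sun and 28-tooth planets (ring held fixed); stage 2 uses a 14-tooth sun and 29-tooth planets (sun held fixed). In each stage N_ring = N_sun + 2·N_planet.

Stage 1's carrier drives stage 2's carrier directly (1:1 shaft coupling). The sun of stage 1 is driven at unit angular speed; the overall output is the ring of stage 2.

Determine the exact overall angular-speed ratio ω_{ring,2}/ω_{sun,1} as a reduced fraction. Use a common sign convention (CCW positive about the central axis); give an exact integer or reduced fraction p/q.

215/612

Stage 1: N_ring = 40 + 2·28 = 96
Stage 1: 40(ω_s−ω_c) = −96(ω_r−ω_c),  ω_r=0, ω_s=1
Stage 1: 40(1−ω_c) = −96(0−ω_c)  ⇒  136ω_c = 40  ⇒  ω_c = 5/17
  ⇒ ω_c¹/ω_s¹ = 5/17
Stage 2: N_ring = 14 + 2·29 = 72
Stage 2: 14(ω_s−ω_c) = −72(ω_r−ω_c),  ω_s=0, ω_c=1
Stage 2: ω_r = 1 − (14/72)(0−1) = 43/36
  ⇒ ω_r²/ω_c² = 43/36
Coupling ω_c² = ω_c¹ ⇒ overall = 5/17 × 43/36 = 215/612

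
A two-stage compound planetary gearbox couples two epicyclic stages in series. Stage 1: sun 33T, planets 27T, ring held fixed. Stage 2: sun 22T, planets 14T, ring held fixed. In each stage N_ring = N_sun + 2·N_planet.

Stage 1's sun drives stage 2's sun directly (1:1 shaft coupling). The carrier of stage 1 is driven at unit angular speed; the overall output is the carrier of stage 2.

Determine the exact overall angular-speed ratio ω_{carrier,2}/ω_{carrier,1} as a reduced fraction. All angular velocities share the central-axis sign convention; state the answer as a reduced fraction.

10/9

Stage 1: N_ring = 33 + 2·27 = 87
Stage 1: 33(ω_s−ω_c) = −87(ω_r−ω_c),  ω_r=0, ω_c=1
Stage 1: ω_s = 1 − (87/33)(0−1) = 40/11
  ⇒ ω_s¹/ω_c¹ = 40/11
Stage 2: N_ring = 22 + 2·14 = 50
Stage 2: 22(ω_s−ω_c) = −50(ω_r−ω_c),  ω_r=0, ω_s=1
Stage 2: 22(1−ω_c) = −50(0−ω_c)  ⇒  72ω_c = 22  ⇒  ω_c = 11/36
  ⇒ ω_c²/ω_s² = 11/36
Coupling ω_s² = ω_s¹ ⇒ overall = 40/11 × 11/36 = 10/9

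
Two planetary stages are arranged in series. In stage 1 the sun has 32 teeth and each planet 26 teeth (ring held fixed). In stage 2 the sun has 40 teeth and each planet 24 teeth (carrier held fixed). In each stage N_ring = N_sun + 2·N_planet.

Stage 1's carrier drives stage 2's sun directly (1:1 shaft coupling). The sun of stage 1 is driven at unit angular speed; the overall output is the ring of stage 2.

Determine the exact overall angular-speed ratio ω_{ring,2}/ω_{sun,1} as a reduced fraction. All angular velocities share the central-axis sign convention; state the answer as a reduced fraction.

Stage 1: N_ring = 32 + 2·26 = 84
Stage 1: 32(ω_s−ω_c) = −84(ω_r−ω_c),  ω_r=0, ω_s=1
Stage 1: 32(1−ω_c) = −84(0−ω_c)  ⇒  116ω_c = 32  ⇒  ω_c = 8/29
  ⇒ ω_c¹/ω_s¹ = 8/29
Stage 2: N_ring = 40 + 2·24 = 88
Stage 2: 40(ω_s−ω_c) = −88(ω_r−ω_c),  ω_c=0, ω_s=1
Stage 2: ω_r = 0 − (40/88)(1−0) = -5/11
  ⇒ ω_r²/ω_s² = -5/11
Coupling ω_s² = ω_c¹ ⇒ overall = 8/29 × -5/11 = -40/319

-40/319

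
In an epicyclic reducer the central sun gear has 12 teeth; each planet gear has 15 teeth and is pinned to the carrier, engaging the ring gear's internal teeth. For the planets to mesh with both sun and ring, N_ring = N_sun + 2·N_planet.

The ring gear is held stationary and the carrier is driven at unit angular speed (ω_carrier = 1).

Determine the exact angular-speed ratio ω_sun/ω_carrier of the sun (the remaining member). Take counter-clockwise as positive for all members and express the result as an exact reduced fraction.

N_ring = 12 + 2·15 = 42
12(ω_s−ω_c) = −42(ω_r−ω_c),  ω_r=0, ω_c=1
ω_s = 1 − (42/12)(0−1) = 9/2
ω_s/ω_c = 9/2

9/2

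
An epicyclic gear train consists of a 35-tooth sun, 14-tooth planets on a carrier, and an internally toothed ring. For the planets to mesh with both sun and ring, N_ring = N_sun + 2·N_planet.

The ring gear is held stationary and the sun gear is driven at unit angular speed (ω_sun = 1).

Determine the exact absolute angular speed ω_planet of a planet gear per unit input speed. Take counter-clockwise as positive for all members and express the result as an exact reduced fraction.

N_ring = 35 + 2·14 = 63
35(ω_s−ω_c) = −63(ω_r−ω_c),  ω_r=0, ω_s=1
35(1−ω_c) = −63(0−ω_c)  ⇒  98ω_c = 35  ⇒  ω_c = 5/14
sun–planet: 35·(1−5/14) = −14·(ω_p−ω_c)  ⇒  ω_p−ω_c = −(35/14)·(9/14) = -45/28
ω_p = 5/14 − 45/28 = -5/4

-5/4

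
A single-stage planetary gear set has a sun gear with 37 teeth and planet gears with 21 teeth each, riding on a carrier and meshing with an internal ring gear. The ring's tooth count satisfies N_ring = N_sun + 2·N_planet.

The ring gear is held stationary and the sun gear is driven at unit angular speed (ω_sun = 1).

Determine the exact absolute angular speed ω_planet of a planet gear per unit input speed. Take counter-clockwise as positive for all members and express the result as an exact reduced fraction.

N_ring = 37 + 2·21 = 79
37(ω_s−ω_c) = −79(ω_r−ω_c),  ω_r=0, ω_s=1
37(1−ω_c) = −79(0−ω_c)  ⇒  116ω_c = 37  ⇒  ω_c = 37/116
sun–planet: 37·(1−37/116) = −21·(ω_p−ω_c)  ⇒  ω_p−ω_c = −(37/21)·(79/116) = -2923/2436
ω_p = 37/116 − 2923/2436 = -37/42

-37/42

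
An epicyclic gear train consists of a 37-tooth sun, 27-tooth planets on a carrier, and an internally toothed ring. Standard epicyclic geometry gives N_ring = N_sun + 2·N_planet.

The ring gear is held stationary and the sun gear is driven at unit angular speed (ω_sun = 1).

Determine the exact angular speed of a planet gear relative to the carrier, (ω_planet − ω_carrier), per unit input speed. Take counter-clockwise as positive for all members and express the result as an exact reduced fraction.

N_ring = 37 + 2·27 = 91
37(ω_s−ω_c) = −91(ω_r−ω_c),  ω_r=0, ω_s=1
37(1−ω_c) = −91(0−ω_c)  ⇒  128ω_c = 37  ⇒  ω_c = 37/128
sun–planet: 37·(1−37/128) = −27·(ω_p−ω_c)  ⇒  ω_p−ω_c = −(37/27)·(91/128) = -3367/3456

-3367/3456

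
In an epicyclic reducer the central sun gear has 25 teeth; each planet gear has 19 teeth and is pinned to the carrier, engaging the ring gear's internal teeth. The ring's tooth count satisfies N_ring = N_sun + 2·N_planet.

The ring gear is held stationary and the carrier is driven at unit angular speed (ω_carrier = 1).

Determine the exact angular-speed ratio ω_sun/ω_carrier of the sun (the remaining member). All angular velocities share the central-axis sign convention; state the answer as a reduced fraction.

N_ring = 25 + 2·19 = 63
25(ω_s−ω_c) = −63(ω_r−ω_c),  ω_r=0, ω_c=1
ω_s = 1 − (63/25)(0−1) = 88/25
ω_s/ω_c = 88/25

88/25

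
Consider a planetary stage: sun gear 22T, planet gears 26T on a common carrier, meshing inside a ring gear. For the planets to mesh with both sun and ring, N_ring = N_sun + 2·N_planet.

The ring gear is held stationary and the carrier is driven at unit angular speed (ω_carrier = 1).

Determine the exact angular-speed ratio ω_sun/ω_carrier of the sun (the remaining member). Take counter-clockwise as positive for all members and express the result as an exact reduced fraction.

N_ring = 22 + 2·26 = 74
22(ω_s−ω_c) = −74(ω_r−ω_c),  ω_r=0, ω_c=1
ω_s = 1 − (74/22)(0−1) = 48/11
ω_s/ω_c = 48/11

48/11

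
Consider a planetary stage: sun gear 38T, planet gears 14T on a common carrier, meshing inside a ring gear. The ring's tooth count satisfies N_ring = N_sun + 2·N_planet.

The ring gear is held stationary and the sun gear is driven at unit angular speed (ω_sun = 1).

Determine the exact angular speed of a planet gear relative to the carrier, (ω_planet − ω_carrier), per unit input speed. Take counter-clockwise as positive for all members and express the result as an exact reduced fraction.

N_ring = 38 + 2·14 = 66
38(ω_s−ω_c) = −66(ω_r−ω_c),  ω_r=0, ω_s=1
38(1−ω_c) = −66(0−ω_c)  ⇒  104ω_c = 38  ⇒  ω_c = 19/52
sun–planet: 38·(1−19/52) = −14·(ω_p−ω_c)  ⇒  ω_p−ω_c = −(38/14)·(33/52) = -627/364

-627/364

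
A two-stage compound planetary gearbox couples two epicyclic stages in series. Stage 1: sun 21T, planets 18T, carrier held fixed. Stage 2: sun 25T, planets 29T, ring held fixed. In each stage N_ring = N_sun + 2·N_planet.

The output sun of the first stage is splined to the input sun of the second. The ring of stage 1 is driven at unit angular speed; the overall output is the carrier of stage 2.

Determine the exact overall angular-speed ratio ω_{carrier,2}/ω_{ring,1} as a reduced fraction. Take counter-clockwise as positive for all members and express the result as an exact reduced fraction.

-475/756

Stage 1: N_ring = 21 + 2·18 = 57
Stage 1: 21(ω_s−ω_c) = −57(ω_r−ω_c),  ω_c=0, ω_r=1
Stage 1: ω_s = 0 − (57/21)(1−0) = -19/7
  ⇒ ω_s¹/ω_r¹ = -19/7
Stage 2: N_ring = 25 + 2·29 = 83
Stage 2: 25(ω_s−ω_c) = −83(ω_r−ω_c),  ω_r=0, ω_s=1
Stage 2: 25(1−ω_c) = −83(0−ω_c)  ⇒  108ω_c = 25  ⇒  ω_c = 25/108
  ⇒ ω_c²/ω_s² = 25/108
Coupling ω_s² = ω_s¹ ⇒ overall = -19/7 × 25/108 = -475/756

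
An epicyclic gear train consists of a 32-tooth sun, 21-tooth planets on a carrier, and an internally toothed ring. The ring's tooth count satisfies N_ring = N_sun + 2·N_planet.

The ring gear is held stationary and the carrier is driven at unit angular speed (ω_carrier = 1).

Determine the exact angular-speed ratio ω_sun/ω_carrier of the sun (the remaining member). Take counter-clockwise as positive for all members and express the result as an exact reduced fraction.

N_ring = 32 + 2·21 = 74
32(ω_s−ω_c) = −74(ω_r−ω_c),  ω_r=0, ω_c=1
ω_s = 1 − (74/32)(0−1) = 53/16
ω_s/ω_c = 53/16

53/16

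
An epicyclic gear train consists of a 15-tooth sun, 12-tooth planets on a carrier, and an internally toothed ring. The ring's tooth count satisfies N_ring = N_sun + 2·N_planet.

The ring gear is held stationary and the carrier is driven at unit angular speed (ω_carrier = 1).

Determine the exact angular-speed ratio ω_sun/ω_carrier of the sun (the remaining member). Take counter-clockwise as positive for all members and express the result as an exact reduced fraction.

N_ring = 15 + 2·12 = 39
15(ω_s−ω_c) = −39(ω_r−ω_c),  ω_r=0, ω_c=1
ω_s = 1 − (39/15)(0−1) = 18/5
ω_s/ω_c = 18/5

18/5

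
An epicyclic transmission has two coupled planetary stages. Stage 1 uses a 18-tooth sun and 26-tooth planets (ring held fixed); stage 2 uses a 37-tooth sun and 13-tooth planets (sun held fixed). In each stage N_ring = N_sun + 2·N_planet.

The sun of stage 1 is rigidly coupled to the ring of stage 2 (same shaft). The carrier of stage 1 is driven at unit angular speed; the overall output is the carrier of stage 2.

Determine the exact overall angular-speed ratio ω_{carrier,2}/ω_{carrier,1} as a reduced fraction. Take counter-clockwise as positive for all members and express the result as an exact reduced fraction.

77/25

Stage 1: N_ring = 18 + 2·26 = 70
Stage 1: 18(ω_s−ω_c) = −70(ω_r−ω_c),  ω_r=0, ω_c=1
Stage 1: ω_s = 1 − (70/18)(0−1) = 44/9
  ⇒ ω_s¹/ω_c¹ = 44/9
Stage 2: N_ring = 37 + 2·13 = 63
Stage 2: 37(ω_s−ω_c) = −63(ω_r−ω_c),  ω_s=0, ω_r=1
Stage 2: 37(0−ω_c) = −63(1−ω_c)  ⇒  100ω_c = 63  ⇒  ω_c = 63/100
  ⇒ ω_c²/ω_r² = 63/100
Coupling ω_r² = ω_s¹ ⇒ overall = 44/9 × 63/100 = 77/25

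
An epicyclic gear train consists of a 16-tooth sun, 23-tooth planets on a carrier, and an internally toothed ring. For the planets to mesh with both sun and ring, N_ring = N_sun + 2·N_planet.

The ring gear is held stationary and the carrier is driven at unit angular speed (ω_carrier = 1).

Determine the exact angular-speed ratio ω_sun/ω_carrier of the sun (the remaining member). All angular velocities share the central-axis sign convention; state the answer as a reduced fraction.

N_ring = 16 + 2·23 = 62
16(ω_s−ω_c) = −62(ω_r−ω_c),  ω_r=0, ω_c=1
ω_s = 1 − (62/16)(0−1) = 39/8
ω_s/ω_c = 39/8

39/8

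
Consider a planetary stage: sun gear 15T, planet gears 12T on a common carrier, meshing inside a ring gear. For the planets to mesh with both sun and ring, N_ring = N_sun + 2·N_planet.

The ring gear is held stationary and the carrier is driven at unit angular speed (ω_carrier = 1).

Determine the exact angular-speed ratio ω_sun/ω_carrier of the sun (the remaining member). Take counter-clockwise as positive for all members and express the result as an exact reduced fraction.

18/5

N_ring = 15 + 2·12 = 39
15(ω_s−ω_c) = −39(ω_r−ω_c),  ω_r=0, ω_c=1
ω_s = 1 − (39/15)(0−1) = 18/5
ω_s/ω_c = 18/5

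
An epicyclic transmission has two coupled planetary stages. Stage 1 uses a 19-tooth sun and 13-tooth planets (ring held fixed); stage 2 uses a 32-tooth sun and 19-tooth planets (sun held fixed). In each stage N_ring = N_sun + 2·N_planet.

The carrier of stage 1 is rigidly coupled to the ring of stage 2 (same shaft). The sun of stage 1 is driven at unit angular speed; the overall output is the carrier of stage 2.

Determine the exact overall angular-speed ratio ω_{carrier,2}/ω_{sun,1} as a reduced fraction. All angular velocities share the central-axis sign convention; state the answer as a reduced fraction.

665/3264

Stage 1: N_ring = 19 + 2·13 = 45
Stage 1: 19(ω_s−ω_c) = −45(ω_r−ω_c),  ω_r=0, ω_s=1
Stage 1: 19(1−ω_c) = −45(0−ω_c)  ⇒  64ω_c = 19  ⇒  ω_c = 19/64
  ⇒ ω_c¹/ω_s¹ = 19/64
Stage 2: N_ring = 32 + 2·19 = 70
Stage 2: 32(ω_s−ω_c) = −70(ω_r−ω_c),  ω_s=0, ω_r=1
Stage 2: 32(0−ω_c) = −70(1−ω_c)  ⇒  102ω_c = 70  ⇒  ω_c = 35/51
  ⇒ ω_c²/ω_r² = 35/51
Coupling ω_r² = ω_c¹ ⇒ overall = 19/64 × 35/51 = 665/3264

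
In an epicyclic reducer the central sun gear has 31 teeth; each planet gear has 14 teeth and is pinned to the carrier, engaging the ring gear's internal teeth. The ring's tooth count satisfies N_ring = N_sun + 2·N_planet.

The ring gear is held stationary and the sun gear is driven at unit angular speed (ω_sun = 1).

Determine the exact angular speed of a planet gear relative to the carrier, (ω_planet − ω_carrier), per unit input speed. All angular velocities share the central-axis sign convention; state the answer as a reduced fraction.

N_ring = 31 + 2·14 = 59
31(ω_s−ω_c) = −59(ω_r−ω_c),  ω_r=0, ω_s=1
31(1−ω_c) = −59(0−ω_c)  ⇒  90ω_c = 31  ⇒  ω_c = 31/90
sun–planet: 31·(1−31/90) = −14·(ω_p−ω_c)  ⇒  ω_p−ω_c = −(31/14)·(59/90) = -1829/1260

-1829/1260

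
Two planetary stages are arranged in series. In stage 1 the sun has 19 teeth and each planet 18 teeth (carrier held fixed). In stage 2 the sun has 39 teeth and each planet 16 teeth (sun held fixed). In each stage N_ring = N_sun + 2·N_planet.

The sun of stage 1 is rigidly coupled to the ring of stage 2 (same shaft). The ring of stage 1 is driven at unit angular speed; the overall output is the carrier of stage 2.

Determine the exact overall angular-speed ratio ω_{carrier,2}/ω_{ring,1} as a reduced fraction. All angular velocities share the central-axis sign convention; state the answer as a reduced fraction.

-71/38

Stage 1: N_ring = 19 + 2·18 = 55
Stage 1: 19(ω_s−ω_c) = −55(ω_r−ω_c),  ω_c=0, ω_r=1
Stage 1: ω_s = 0 − (55/19)(1−0) = -55/19
  ⇒ ω_s¹/ω_r¹ = -55/19
Stage 2: N_ring = 39 + 2·16 = 71
Stage 2: 39(ω_s−ω_c) = −71(ω_r−ω_c),  ω_s=0, ω_r=1
Stage 2: 39(0−ω_c) = −71(1−ω_c)  ⇒  110ω_c = 71  ⇒  ω_c = 71/110
  ⇒ ω_c²/ω_r² = 71/110
Coupling ω_r² = ω_s¹ ⇒ overall = -55/19 × 71/110 = -71/38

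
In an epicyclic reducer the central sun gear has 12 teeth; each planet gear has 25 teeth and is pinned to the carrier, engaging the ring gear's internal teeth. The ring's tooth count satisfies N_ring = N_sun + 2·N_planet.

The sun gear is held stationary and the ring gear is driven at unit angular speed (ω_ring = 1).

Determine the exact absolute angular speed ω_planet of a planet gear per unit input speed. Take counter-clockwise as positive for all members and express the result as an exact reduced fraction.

N_ring = 12 + 2·25 = 62
12(ω_s−ω_c) = −62(ω_r−ω_c),  ω_s=0, ω_r=1
12(0−ω_c) = −62(1−ω_c)  ⇒  74ω_c = 62  ⇒  ω_c = 31/37
sun–planet: 12·(0−31/37) = −25·(ω_p−ω_c)  ⇒  ω_p−ω_c = −(12/25)·(-31/37) = 372/925
ω_p = 31/37 + 372/925 = 31/25

31/25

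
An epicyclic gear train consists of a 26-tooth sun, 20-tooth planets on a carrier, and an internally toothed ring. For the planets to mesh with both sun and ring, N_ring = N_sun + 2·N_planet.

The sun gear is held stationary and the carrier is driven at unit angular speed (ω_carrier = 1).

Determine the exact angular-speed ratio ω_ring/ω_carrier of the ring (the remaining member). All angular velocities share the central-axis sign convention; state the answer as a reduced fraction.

46/33

N_ring = 26 + 2·20 = 66
26(ω_s−ω_c) = −66(ω_r−ω_c),  ω_s=0, ω_c=1
ω_r = 1 − (26/66)(0−1) = 46/33
ω_r/ω_c = 46/33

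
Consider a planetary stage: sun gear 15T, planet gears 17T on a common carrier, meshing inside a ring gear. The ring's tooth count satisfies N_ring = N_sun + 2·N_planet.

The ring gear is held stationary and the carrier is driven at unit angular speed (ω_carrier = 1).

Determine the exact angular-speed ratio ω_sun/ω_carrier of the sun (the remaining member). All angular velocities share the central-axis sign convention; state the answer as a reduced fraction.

N_ring = 15 + 2·17 = 49
15(ω_s−ω_c) = −49(ω_r−ω_c),  ω_r=0, ω_c=1
ω_s = 1 − (49/15)(0−1) = 64/15
ω_s/ω_c = 64/15

64/15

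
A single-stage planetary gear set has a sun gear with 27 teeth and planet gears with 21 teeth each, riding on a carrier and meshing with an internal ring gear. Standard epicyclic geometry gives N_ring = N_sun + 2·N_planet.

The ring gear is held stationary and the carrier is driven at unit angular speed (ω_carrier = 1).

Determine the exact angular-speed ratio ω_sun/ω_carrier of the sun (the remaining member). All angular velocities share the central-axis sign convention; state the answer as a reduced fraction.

N_ring = 27 + 2·21 = 69
27(ω_s−ω_c) = −69(ω_r−ω_c),  ω_r=0, ω_c=1
ω_s = 1 − (69/27)(0−1) = 32/9
ω_s/ω_c = 32/9

32/9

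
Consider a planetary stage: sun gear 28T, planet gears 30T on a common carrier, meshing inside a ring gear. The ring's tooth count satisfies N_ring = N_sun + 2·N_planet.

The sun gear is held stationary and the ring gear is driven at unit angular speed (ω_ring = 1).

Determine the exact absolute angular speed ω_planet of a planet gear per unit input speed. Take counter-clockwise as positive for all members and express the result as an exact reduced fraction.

N_ring = 28 + 2·30 = 88
28(ω_s−ω_c) = −88(ω_r−ω_c),  ω_s=0, ω_r=1
28(0−ω_c) = −88(1−ω_c)  ⇒  116ω_c = 88  ⇒  ω_c = 22/29
sun–planet: 28·(0−22/29) = −30·(ω_p−ω_c)  ⇒  ω_p−ω_c = −(28/30)·(-22/29) = 308/435
ω_p = 22/29 + 308/435 = 22/15

22/15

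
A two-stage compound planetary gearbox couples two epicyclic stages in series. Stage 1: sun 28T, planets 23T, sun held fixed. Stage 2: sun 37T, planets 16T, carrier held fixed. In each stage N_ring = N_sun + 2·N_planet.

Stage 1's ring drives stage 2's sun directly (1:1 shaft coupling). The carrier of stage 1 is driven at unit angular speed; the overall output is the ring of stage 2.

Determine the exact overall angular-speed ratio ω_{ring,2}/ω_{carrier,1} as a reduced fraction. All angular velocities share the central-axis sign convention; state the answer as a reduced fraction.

Stage 1: N_ring = 28 + 2·23 = 74
Stage 1: 28(ω_s−ω_c) = −74(ω_r−ω_c),  ω_s=0, ω_c=1
Stage 1: ω_r = 1 − (28/74)(0−1) = 51/37
  ⇒ ω_r¹/ω_c¹ = 51/37
Stage 2: N_ring = 37 + 2·16 = 69
Stage 2: 37(ω_s−ω_c) = −69(ω_r−ω_c),  ω_c=0, ω_s=1
Stage 2: ω_r = 0 − (37/69)(1−0) = -37/69
  ⇒ ω_r²/ω_s² = -37/69
Coupling ω_s² = ω_r¹ ⇒ overall = 51/37 × -37/69 = -17/23

-17/23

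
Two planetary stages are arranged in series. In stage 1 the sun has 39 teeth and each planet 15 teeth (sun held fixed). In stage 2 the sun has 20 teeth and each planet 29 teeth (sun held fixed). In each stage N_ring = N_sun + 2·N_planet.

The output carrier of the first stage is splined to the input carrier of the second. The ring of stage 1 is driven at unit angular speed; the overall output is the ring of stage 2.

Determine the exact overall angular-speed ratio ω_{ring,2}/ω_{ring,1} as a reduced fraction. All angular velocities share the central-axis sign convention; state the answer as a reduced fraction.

1127/1404

Stage 1: N_ring = 39 + 2·15 = 69
Stage 1: 39(ω_s−ω_c) = −69(ω_r−ω_c),  ω_s=0, ω_r=1
Stage 1: 39(0−ω_c) = −69(1−ω_c)  ⇒  108ω_c = 69  ⇒  ω_c = 23/36
  ⇒ ω_c¹/ω_r¹ = 23/36
Stage 2: N_ring = 20 + 2·29 = 78
Stage 2: 20(ω_s−ω_c) = −78(ω_r−ω_c),  ω_s=0, ω_c=1
Stage 2: ω_r = 1 − (20/78)(0−1) = 49/39
  ⇒ ω_r²/ω_c² = 49/39
Coupling ω_c² = ω_c¹ ⇒ overall = 23/36 × 49/39 = 1127/1404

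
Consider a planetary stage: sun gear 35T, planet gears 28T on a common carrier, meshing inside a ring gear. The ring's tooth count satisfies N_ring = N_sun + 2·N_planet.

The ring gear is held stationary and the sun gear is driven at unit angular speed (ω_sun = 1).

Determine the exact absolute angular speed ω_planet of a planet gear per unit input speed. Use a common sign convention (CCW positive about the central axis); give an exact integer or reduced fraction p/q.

N_ring = 35 + 2·28 = 91
35(ω_s−ω_c) = −91(ω_r−ω_c),  ω_r=0, ω_s=1
35(1−ω_c) = −91(0−ω_c)  ⇒  126ω_c = 35  ⇒  ω_c = 5/18
sun–planet: 35·(1−5/18) = −28·(ω_p−ω_c)  ⇒  ω_p−ω_c = −(35/28)·(13/18) = -65/72
ω_p = 5/18 − 65/72 = -5/8

-5/8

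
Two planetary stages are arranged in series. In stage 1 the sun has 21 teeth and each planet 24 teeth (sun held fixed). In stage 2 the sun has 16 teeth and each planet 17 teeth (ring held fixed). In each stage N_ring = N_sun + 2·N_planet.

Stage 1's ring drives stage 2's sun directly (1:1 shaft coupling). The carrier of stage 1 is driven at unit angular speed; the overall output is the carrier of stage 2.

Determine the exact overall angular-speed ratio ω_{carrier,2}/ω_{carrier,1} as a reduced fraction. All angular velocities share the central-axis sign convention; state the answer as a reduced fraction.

Stage 1: N_ring = 21 + 2·24 = 69
Stage 1: 21(ω_s−ω_c) = −69(ω_r−ω_c),  ω_s=0, ω_c=1
Stage 1: ω_r = 1 − (21/69)(0−1) = 30/23
  ⇒ ω_r¹/ω_c¹ = 30/23
Stage 2: N_ring = 16 + 2·17 = 50
Stage 2: 16(ω_s−ω_c) = −50(ω_r−ω_c),  ω_r=0, ω_s=1
Stage 2: 16(1−ω_c) = −50(0−ω_c)  ⇒  66ω_c = 16  ⇒  ω_c = 8/33
  ⇒ ω_c²/ω_s² = 8/33
Coupling ω_s² = ω_r¹ ⇒ overall = 30/23 × 8/33 = 80/253

80/253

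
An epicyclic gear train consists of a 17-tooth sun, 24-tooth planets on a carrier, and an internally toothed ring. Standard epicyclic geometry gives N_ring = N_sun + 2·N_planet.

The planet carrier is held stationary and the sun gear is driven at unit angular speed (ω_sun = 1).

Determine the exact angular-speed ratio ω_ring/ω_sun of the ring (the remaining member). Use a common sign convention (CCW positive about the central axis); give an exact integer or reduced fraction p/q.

N_ring = 17 + 2·24 = 65
17(ω_s−ω_c) = −65(ω_r−ω_c),  ω_c=0, ω_s=1
ω_r = 0 − (17/65)(1−0) = -17/65
ω_r/ω_s = -17/65

-17/65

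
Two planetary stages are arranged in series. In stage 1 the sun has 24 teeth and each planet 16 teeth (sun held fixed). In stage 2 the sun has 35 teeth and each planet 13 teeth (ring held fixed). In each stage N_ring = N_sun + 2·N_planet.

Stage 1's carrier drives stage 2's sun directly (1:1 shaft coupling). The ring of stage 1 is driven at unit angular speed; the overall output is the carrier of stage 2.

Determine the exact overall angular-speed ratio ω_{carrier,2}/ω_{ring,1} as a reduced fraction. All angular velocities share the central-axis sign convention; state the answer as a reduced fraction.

49/192

Stage 1: N_ring = 24 + 2·16 = 56
Stage 1: 24(ω_s−ω_c) = −56(ω_r−ω_c),  ω_s=0, ω_r=1
Stage 1: 24(0−ω_c) = −56(1−ω_c)  ⇒  80ω_c = 56  ⇒  ω_c = 7/10
  ⇒ ω_c¹/ω_r¹ = 7/10
Stage 2: N_ring = 35 + 2·13 = 61
Stage 2: 35(ω_s−ω_c) = −61(ω_r−ω_c),  ω_r=0, ω_s=1
Stage 2: 35(1−ω_c) = −61(0−ω_c)  ⇒  96ω_c = 35  ⇒  ω_c = 35/96
  ⇒ ω_c²/ω_s² = 35/96
Coupling ω_s² = ω_c¹ ⇒ overall = 7/10 × 35/96 = 49/192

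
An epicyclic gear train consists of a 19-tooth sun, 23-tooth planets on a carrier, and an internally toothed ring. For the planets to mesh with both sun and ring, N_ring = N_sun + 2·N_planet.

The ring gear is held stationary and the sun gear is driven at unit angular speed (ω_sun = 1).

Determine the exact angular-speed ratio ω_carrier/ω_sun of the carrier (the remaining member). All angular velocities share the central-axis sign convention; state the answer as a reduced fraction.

N_ring = 19 + 2·23 = 65
19(ω_s−ω_c) = −65(ω_r−ω_c),  ω_r=0, ω_s=1
19(1−ω_c) = −65(0−ω_c)  ⇒  84ω_c = 19  ⇒  ω_c = 19/84
ω_c/ω_s = 19/84

19/84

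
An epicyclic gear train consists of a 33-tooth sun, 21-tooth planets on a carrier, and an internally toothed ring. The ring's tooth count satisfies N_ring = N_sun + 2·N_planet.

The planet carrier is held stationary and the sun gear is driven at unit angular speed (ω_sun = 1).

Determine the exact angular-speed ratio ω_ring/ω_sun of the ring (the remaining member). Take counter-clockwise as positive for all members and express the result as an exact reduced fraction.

-11/25

N_ring = 33 + 2·21 = 75
33(ω_s−ω_c) = −75(ω_r−ω_c),  ω_c=0, ω_s=1
ω_r = 0 − (33/75)(1−0) = -11/25
ω_r/ω_s = -11/25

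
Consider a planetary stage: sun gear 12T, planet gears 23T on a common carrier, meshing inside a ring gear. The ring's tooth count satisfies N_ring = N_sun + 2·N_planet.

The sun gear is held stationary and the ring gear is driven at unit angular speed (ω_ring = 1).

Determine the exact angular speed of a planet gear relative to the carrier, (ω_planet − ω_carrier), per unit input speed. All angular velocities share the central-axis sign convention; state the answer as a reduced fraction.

348/805

N_ring = 12 + 2·23 = 58
12(ω_s−ω_c) = −58(ω_r−ω_c),  ω_s=0, ω_r=1
12(0−ω_c) = −58(1−ω_c)  ⇒  70ω_c = 58  ⇒  ω_c = 29/35
sun–planet: 12·(0−29/35) = −23·(ω_p−ω_c)  ⇒  ω_p−ω_c = −(12/23)·(-29/35) = 348/805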